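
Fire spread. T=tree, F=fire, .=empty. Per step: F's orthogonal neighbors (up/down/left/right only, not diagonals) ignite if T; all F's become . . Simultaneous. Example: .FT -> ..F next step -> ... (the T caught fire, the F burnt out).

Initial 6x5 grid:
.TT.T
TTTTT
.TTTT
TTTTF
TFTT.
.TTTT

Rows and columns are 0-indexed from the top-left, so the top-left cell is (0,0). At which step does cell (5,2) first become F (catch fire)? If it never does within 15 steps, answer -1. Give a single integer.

Step 1: cell (5,2)='T' (+6 fires, +2 burnt)
Step 2: cell (5,2)='F' (+7 fires, +6 burnt)
  -> target ignites at step 2
Step 3: cell (5,2)='.' (+5 fires, +7 burnt)
Step 4: cell (5,2)='.' (+4 fires, +5 burnt)
Step 5: cell (5,2)='.' (+1 fires, +4 burnt)
Step 6: cell (5,2)='.' (+0 fires, +1 burnt)
  fire out at step 6

2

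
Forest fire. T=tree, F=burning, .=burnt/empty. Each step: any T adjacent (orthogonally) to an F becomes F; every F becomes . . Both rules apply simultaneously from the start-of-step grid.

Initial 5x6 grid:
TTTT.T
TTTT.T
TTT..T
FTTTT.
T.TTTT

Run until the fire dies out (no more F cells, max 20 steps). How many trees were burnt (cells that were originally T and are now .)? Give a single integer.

Answer: 20

Derivation:
Step 1: +3 fires, +1 burnt (F count now 3)
Step 2: +3 fires, +3 burnt (F count now 3)
Step 3: +5 fires, +3 burnt (F count now 5)
Step 4: +4 fires, +5 burnt (F count now 4)
Step 5: +3 fires, +4 burnt (F count now 3)
Step 6: +2 fires, +3 burnt (F count now 2)
Step 7: +0 fires, +2 burnt (F count now 0)
Fire out after step 7
Initially T: 23, now '.': 27
Total burnt (originally-T cells now '.'): 20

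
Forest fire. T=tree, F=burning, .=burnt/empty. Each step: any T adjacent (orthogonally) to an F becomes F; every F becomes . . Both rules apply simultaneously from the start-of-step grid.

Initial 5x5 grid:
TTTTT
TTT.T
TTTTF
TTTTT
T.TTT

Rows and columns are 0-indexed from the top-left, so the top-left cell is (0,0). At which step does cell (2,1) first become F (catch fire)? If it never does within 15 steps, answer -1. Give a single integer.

Step 1: cell (2,1)='T' (+3 fires, +1 burnt)
Step 2: cell (2,1)='T' (+4 fires, +3 burnt)
Step 3: cell (2,1)='F' (+5 fires, +4 burnt)
  -> target ignites at step 3
Step 4: cell (2,1)='.' (+5 fires, +5 burnt)
Step 5: cell (2,1)='.' (+3 fires, +5 burnt)
Step 6: cell (2,1)='.' (+2 fires, +3 burnt)
Step 7: cell (2,1)='.' (+0 fires, +2 burnt)
  fire out at step 7

3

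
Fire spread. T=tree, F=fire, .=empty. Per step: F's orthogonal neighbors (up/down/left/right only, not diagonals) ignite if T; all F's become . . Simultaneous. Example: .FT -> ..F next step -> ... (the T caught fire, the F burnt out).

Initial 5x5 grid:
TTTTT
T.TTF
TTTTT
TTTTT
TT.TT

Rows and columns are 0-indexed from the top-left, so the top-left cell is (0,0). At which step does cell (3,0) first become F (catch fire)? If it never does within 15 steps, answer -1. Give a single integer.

Step 1: cell (3,0)='T' (+3 fires, +1 burnt)
Step 2: cell (3,0)='T' (+4 fires, +3 burnt)
Step 3: cell (3,0)='T' (+4 fires, +4 burnt)
Step 4: cell (3,0)='T' (+4 fires, +4 burnt)
Step 5: cell (3,0)='T' (+3 fires, +4 burnt)
Step 6: cell (3,0)='F' (+3 fires, +3 burnt)
  -> target ignites at step 6
Step 7: cell (3,0)='.' (+1 fires, +3 burnt)
Step 8: cell (3,0)='.' (+0 fires, +1 burnt)
  fire out at step 8

6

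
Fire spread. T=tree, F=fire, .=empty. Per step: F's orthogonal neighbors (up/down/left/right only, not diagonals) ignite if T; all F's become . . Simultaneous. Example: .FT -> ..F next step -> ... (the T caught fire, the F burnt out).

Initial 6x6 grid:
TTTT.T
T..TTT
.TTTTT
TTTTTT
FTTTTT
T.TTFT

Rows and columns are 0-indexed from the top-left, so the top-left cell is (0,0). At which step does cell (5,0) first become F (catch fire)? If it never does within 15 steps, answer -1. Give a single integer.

Step 1: cell (5,0)='F' (+6 fires, +2 burnt)
  -> target ignites at step 1
Step 2: cell (5,0)='.' (+6 fires, +6 burnt)
Step 3: cell (5,0)='.' (+5 fires, +6 burnt)
Step 4: cell (5,0)='.' (+4 fires, +5 burnt)
Step 5: cell (5,0)='.' (+2 fires, +4 burnt)
Step 6: cell (5,0)='.' (+2 fires, +2 burnt)
Step 7: cell (5,0)='.' (+1 fires, +2 burnt)
Step 8: cell (5,0)='.' (+1 fires, +1 burnt)
Step 9: cell (5,0)='.' (+1 fires, +1 burnt)
Step 10: cell (5,0)='.' (+1 fires, +1 burnt)
Step 11: cell (5,0)='.' (+0 fires, +1 burnt)
  fire out at step 11

1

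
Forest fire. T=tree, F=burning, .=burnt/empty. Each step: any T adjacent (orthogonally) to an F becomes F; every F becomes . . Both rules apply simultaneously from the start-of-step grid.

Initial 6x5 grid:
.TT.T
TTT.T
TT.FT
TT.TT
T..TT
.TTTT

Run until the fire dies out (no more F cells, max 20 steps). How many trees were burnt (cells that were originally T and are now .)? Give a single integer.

Answer: 11

Derivation:
Step 1: +2 fires, +1 burnt (F count now 2)
Step 2: +3 fires, +2 burnt (F count now 3)
Step 3: +3 fires, +3 burnt (F count now 3)
Step 4: +2 fires, +3 burnt (F count now 2)
Step 5: +1 fires, +2 burnt (F count now 1)
Step 6: +0 fires, +1 burnt (F count now 0)
Fire out after step 6
Initially T: 21, now '.': 20
Total burnt (originally-T cells now '.'): 11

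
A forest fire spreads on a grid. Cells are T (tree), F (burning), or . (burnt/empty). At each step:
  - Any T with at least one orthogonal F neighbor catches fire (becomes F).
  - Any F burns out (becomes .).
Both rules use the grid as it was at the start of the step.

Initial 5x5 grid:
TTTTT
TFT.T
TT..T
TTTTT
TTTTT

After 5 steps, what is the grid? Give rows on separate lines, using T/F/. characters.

Step 1: 4 trees catch fire, 1 burn out
  TFTTT
  F.F.T
  TF..T
  TTTTT
  TTTTT
Step 2: 4 trees catch fire, 4 burn out
  F.FTT
  ....T
  F...T
  TFTTT
  TTTTT
Step 3: 4 trees catch fire, 4 burn out
  ...FT
  ....T
  ....T
  F.FTT
  TFTTT
Step 4: 4 trees catch fire, 4 burn out
  ....F
  ....T
  ....T
  ...FT
  F.FTT
Step 5: 3 trees catch fire, 4 burn out
  .....
  ....F
  ....T
  ....F
  ...FT

.....
....F
....T
....F
...FT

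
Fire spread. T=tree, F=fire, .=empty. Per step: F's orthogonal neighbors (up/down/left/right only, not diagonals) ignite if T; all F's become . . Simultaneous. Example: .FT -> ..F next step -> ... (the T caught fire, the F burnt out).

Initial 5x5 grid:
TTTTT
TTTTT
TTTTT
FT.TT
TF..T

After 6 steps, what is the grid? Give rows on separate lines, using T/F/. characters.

Step 1: 3 trees catch fire, 2 burn out
  TTTTT
  TTTTT
  FTTTT
  .F.TT
  F...T
Step 2: 2 trees catch fire, 3 burn out
  TTTTT
  FTTTT
  .FTTT
  ...TT
  ....T
Step 3: 3 trees catch fire, 2 burn out
  FTTTT
  .FTTT
  ..FTT
  ...TT
  ....T
Step 4: 3 trees catch fire, 3 burn out
  .FTTT
  ..FTT
  ...FT
  ...TT
  ....T
Step 5: 4 trees catch fire, 3 burn out
  ..FTT
  ...FT
  ....F
  ...FT
  ....T
Step 6: 3 trees catch fire, 4 burn out
  ...FT
  ....F
  .....
  ....F
  ....T

...FT
....F
.....
....F
....T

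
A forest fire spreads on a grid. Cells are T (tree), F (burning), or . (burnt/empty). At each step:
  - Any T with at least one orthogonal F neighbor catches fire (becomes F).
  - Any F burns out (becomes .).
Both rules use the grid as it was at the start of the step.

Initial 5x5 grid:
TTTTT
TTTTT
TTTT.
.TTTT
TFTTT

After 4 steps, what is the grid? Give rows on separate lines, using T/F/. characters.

Step 1: 3 trees catch fire, 1 burn out
  TTTTT
  TTTTT
  TTTT.
  .FTTT
  F.FTT
Step 2: 3 trees catch fire, 3 burn out
  TTTTT
  TTTTT
  TFTT.
  ..FTT
  ...FT
Step 3: 5 trees catch fire, 3 burn out
  TTTTT
  TFTTT
  F.FT.
  ...FT
  ....F
Step 4: 5 trees catch fire, 5 burn out
  TFTTT
  F.FTT
  ...F.
  ....F
  .....

TFTTT
F.FTT
...F.
....F
.....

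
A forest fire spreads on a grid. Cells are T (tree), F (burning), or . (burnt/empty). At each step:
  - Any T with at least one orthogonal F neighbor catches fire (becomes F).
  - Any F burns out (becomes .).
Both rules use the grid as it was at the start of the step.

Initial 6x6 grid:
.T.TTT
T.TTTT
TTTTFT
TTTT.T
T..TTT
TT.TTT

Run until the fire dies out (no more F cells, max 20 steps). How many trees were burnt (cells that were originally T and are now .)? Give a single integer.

Answer: 27

Derivation:
Step 1: +3 fires, +1 burnt (F count now 3)
Step 2: +6 fires, +3 burnt (F count now 6)
Step 3: +7 fires, +6 burnt (F count now 7)
Step 4: +5 fires, +7 burnt (F count now 5)
Step 5: +3 fires, +5 burnt (F count now 3)
Step 6: +1 fires, +3 burnt (F count now 1)
Step 7: +1 fires, +1 burnt (F count now 1)
Step 8: +1 fires, +1 burnt (F count now 1)
Step 9: +0 fires, +1 burnt (F count now 0)
Fire out after step 9
Initially T: 28, now '.': 35
Total burnt (originally-T cells now '.'): 27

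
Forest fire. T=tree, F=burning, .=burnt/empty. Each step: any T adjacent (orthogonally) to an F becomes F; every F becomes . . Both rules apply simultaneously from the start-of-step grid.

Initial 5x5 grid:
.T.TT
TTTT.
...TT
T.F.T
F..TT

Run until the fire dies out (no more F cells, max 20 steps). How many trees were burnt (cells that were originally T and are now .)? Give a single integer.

Answer: 1

Derivation:
Step 1: +1 fires, +2 burnt (F count now 1)
Step 2: +0 fires, +1 burnt (F count now 0)
Fire out after step 2
Initially T: 13, now '.': 13
Total burnt (originally-T cells now '.'): 1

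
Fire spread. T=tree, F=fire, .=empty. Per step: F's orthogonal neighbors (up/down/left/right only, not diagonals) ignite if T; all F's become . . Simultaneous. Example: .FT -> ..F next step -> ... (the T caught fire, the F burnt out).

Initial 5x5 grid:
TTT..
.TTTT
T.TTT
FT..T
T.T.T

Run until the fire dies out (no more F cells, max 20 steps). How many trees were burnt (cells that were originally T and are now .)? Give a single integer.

Answer: 3

Derivation:
Step 1: +3 fires, +1 burnt (F count now 3)
Step 2: +0 fires, +3 burnt (F count now 0)
Fire out after step 2
Initially T: 16, now '.': 12
Total burnt (originally-T cells now '.'): 3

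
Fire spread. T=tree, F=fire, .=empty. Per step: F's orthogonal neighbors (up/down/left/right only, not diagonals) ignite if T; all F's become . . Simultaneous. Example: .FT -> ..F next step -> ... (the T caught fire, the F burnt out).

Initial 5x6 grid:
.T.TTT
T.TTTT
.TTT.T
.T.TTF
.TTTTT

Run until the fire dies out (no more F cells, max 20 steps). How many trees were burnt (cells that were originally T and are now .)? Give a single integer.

Answer: 19

Derivation:
Step 1: +3 fires, +1 burnt (F count now 3)
Step 2: +3 fires, +3 burnt (F count now 3)
Step 3: +4 fires, +3 burnt (F count now 4)
Step 4: +4 fires, +4 burnt (F count now 4)
Step 5: +4 fires, +4 burnt (F count now 4)
Step 6: +1 fires, +4 burnt (F count now 1)
Step 7: +0 fires, +1 burnt (F count now 0)
Fire out after step 7
Initially T: 21, now '.': 28
Total burnt (originally-T cells now '.'): 19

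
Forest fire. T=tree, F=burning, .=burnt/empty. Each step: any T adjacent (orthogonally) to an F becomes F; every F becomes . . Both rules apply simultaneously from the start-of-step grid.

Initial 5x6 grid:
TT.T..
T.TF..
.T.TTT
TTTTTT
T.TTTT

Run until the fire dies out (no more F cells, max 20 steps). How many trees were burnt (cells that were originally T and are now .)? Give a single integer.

Answer: 17

Derivation:
Step 1: +3 fires, +1 burnt (F count now 3)
Step 2: +2 fires, +3 burnt (F count now 2)
Step 3: +4 fires, +2 burnt (F count now 4)
Step 4: +4 fires, +4 burnt (F count now 4)
Step 5: +3 fires, +4 burnt (F count now 3)
Step 6: +1 fires, +3 burnt (F count now 1)
Step 7: +0 fires, +1 burnt (F count now 0)
Fire out after step 7
Initially T: 20, now '.': 27
Total burnt (originally-T cells now '.'): 17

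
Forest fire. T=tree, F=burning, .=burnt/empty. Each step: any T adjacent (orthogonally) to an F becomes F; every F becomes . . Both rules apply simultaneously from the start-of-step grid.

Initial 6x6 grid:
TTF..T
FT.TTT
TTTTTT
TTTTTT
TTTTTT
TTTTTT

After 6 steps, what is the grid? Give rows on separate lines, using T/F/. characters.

Step 1: 4 trees catch fire, 2 burn out
  FF...T
  .F.TTT
  FTTTTT
  TTTTTT
  TTTTTT
  TTTTTT
Step 2: 2 trees catch fire, 4 burn out
  .....T
  ...TTT
  .FTTTT
  FTTTTT
  TTTTTT
  TTTTTT
Step 3: 3 trees catch fire, 2 burn out
  .....T
  ...TTT
  ..FTTT
  .FTTTT
  FTTTTT
  TTTTTT
Step 4: 4 trees catch fire, 3 burn out
  .....T
  ...TTT
  ...FTT
  ..FTTT
  .FTTTT
  FTTTTT
Step 5: 5 trees catch fire, 4 burn out
  .....T
  ...FTT
  ....FT
  ...FTT
  ..FTTT
  .FTTTT
Step 6: 5 trees catch fire, 5 burn out
  .....T
  ....FT
  .....F
  ....FT
  ...FTT
  ..FTTT

.....T
....FT
.....F
....FT
...FTT
..FTTT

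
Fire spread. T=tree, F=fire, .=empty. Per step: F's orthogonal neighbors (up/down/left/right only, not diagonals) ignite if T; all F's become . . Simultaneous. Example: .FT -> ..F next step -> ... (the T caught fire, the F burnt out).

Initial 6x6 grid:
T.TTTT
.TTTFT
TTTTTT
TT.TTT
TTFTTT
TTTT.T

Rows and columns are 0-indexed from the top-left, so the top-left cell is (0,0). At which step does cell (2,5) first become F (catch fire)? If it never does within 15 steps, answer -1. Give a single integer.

Step 1: cell (2,5)='T' (+7 fires, +2 burnt)
Step 2: cell (2,5)='F' (+12 fires, +7 burnt)
  -> target ignites at step 2
Step 3: cell (2,5)='.' (+8 fires, +12 burnt)
Step 4: cell (2,5)='.' (+2 fires, +8 burnt)
Step 5: cell (2,5)='.' (+0 fires, +2 burnt)
  fire out at step 5

2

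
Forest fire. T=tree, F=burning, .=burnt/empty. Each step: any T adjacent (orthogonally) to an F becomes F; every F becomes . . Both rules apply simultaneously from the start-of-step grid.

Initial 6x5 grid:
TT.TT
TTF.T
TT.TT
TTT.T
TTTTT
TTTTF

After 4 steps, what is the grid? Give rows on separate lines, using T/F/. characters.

Step 1: 3 trees catch fire, 2 burn out
  TT.TT
  TF..T
  TT.TT
  TTT.T
  TTTTF
  TTTF.
Step 2: 6 trees catch fire, 3 burn out
  TF.TT
  F...T
  TF.TT
  TTT.F
  TTTF.
  TTF..
Step 3: 6 trees catch fire, 6 burn out
  F..TT
  ....T
  F..TF
  TFT..
  TTF..
  TF...
Step 4: 6 trees catch fire, 6 burn out
  ...TT
  ....F
  ...F.
  F.F..
  TF...
  F....

...TT
....F
...F.
F.F..
TF...
F....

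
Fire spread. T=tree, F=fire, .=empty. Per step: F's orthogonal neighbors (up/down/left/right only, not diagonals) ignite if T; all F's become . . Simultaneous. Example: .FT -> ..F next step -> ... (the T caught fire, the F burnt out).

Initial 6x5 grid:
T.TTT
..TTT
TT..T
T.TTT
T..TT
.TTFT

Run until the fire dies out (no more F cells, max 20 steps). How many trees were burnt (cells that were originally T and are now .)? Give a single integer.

Answer: 15

Derivation:
Step 1: +3 fires, +1 burnt (F count now 3)
Step 2: +3 fires, +3 burnt (F count now 3)
Step 3: +2 fires, +3 burnt (F count now 2)
Step 4: +1 fires, +2 burnt (F count now 1)
Step 5: +1 fires, +1 burnt (F count now 1)
Step 6: +2 fires, +1 burnt (F count now 2)
Step 7: +2 fires, +2 burnt (F count now 2)
Step 8: +1 fires, +2 burnt (F count now 1)
Step 9: +0 fires, +1 burnt (F count now 0)
Fire out after step 9
Initially T: 20, now '.': 25
Total burnt (originally-T cells now '.'): 15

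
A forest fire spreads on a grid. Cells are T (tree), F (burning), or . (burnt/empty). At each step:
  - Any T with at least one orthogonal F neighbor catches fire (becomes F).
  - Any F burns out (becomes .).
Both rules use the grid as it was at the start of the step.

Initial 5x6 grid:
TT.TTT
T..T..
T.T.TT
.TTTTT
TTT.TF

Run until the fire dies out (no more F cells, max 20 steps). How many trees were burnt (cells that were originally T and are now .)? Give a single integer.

Answer: 12

Derivation:
Step 1: +2 fires, +1 burnt (F count now 2)
Step 2: +2 fires, +2 burnt (F count now 2)
Step 3: +2 fires, +2 burnt (F count now 2)
Step 4: +1 fires, +2 burnt (F count now 1)
Step 5: +3 fires, +1 burnt (F count now 3)
Step 6: +1 fires, +3 burnt (F count now 1)
Step 7: +1 fires, +1 burnt (F count now 1)
Step 8: +0 fires, +1 burnt (F count now 0)
Fire out after step 8
Initially T: 20, now '.': 22
Total burnt (originally-T cells now '.'): 12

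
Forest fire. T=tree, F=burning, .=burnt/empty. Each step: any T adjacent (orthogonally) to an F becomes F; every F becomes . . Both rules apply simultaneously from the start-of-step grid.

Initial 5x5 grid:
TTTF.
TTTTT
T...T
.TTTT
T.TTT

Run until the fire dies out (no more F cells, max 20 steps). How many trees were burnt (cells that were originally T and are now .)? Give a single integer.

Step 1: +2 fires, +1 burnt (F count now 2)
Step 2: +3 fires, +2 burnt (F count now 3)
Step 3: +3 fires, +3 burnt (F count now 3)
Step 4: +2 fires, +3 burnt (F count now 2)
Step 5: +3 fires, +2 burnt (F count now 3)
Step 6: +2 fires, +3 burnt (F count now 2)
Step 7: +2 fires, +2 burnt (F count now 2)
Step 8: +0 fires, +2 burnt (F count now 0)
Fire out after step 8
Initially T: 18, now '.': 24
Total burnt (originally-T cells now '.'): 17

Answer: 17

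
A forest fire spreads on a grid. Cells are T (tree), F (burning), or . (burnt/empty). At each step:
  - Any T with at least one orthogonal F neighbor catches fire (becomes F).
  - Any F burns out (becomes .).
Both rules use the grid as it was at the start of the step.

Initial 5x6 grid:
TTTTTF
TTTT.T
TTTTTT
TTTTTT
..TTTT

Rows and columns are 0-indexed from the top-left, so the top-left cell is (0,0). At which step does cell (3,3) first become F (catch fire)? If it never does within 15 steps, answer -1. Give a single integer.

Step 1: cell (3,3)='T' (+2 fires, +1 burnt)
Step 2: cell (3,3)='T' (+2 fires, +2 burnt)
Step 3: cell (3,3)='T' (+4 fires, +2 burnt)
Step 4: cell (3,3)='T' (+5 fires, +4 burnt)
Step 5: cell (3,3)='F' (+5 fires, +5 burnt)
  -> target ignites at step 5
Step 6: cell (3,3)='.' (+4 fires, +5 burnt)
Step 7: cell (3,3)='.' (+3 fires, +4 burnt)
Step 8: cell (3,3)='.' (+1 fires, +3 burnt)
Step 9: cell (3,3)='.' (+0 fires, +1 burnt)
  fire out at step 9

5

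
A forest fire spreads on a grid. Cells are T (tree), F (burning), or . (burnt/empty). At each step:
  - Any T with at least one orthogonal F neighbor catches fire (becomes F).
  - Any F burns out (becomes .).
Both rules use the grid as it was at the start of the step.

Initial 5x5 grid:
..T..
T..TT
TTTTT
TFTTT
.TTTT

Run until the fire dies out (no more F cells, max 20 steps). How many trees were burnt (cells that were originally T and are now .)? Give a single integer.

Step 1: +4 fires, +1 burnt (F count now 4)
Step 2: +4 fires, +4 burnt (F count now 4)
Step 3: +4 fires, +4 burnt (F count now 4)
Step 4: +3 fires, +4 burnt (F count now 3)
Step 5: +1 fires, +3 burnt (F count now 1)
Step 6: +0 fires, +1 burnt (F count now 0)
Fire out after step 6
Initially T: 17, now '.': 24
Total burnt (originally-T cells now '.'): 16

Answer: 16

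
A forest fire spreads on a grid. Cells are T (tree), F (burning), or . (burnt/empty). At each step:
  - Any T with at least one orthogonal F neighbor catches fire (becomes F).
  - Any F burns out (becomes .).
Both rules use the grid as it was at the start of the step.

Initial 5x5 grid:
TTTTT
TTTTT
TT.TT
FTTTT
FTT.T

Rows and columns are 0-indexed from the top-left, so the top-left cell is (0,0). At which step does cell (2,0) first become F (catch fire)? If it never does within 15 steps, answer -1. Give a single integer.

Step 1: cell (2,0)='F' (+3 fires, +2 burnt)
  -> target ignites at step 1
Step 2: cell (2,0)='.' (+4 fires, +3 burnt)
Step 3: cell (2,0)='.' (+3 fires, +4 burnt)
Step 4: cell (2,0)='.' (+4 fires, +3 burnt)
Step 5: cell (2,0)='.' (+4 fires, +4 burnt)
Step 6: cell (2,0)='.' (+2 fires, +4 burnt)
Step 7: cell (2,0)='.' (+1 fires, +2 burnt)
Step 8: cell (2,0)='.' (+0 fires, +1 burnt)
  fire out at step 8

1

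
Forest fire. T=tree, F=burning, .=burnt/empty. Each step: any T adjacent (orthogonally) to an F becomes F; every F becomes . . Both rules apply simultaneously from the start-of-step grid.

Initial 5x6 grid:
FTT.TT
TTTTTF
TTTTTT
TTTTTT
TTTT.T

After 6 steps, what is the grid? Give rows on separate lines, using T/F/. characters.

Step 1: 5 trees catch fire, 2 burn out
  .FT.TF
  FTTTF.
  TTTTTF
  TTTTTT
  TTTT.T
Step 2: 7 trees catch fire, 5 burn out
  ..F.F.
  .FTF..
  FTTTF.
  TTTTTF
  TTTT.T
Step 3: 6 trees catch fire, 7 burn out
  ......
  ..F...
  .FTF..
  FTTTF.
  TTTT.F
Step 4: 4 trees catch fire, 6 burn out
  ......
  ......
  ..F...
  .FTF..
  FTTT..
Step 5: 3 trees catch fire, 4 burn out
  ......
  ......
  ......
  ..F...
  .FTF..
Step 6: 1 trees catch fire, 3 burn out
  ......
  ......
  ......
  ......
  ..F...

......
......
......
......
..F...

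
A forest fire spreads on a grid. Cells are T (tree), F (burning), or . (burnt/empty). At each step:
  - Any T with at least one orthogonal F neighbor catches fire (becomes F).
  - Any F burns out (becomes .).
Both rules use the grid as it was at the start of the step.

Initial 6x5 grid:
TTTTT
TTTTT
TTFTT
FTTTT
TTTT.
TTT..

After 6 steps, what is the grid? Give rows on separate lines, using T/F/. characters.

Step 1: 7 trees catch fire, 2 burn out
  TTTTT
  TTFTT
  FF.FT
  .FFTT
  FTTT.
  TTT..
Step 2: 9 trees catch fire, 7 burn out
  TTFTT
  FF.FT
  ....F
  ...FT
  .FFT.
  FTT..
Step 3: 8 trees catch fire, 9 burn out
  FF.FT
  ....F
  .....
  ....F
  ...F.
  .FF..
Step 4: 1 trees catch fire, 8 burn out
  ....F
  .....
  .....
  .....
  .....
  .....
Step 5: 0 trees catch fire, 1 burn out
  .....
  .....
  .....
  .....
  .....
  .....
Step 6: 0 trees catch fire, 0 burn out
  .....
  .....
  .....
  .....
  .....
  .....

.....
.....
.....
.....
.....
.....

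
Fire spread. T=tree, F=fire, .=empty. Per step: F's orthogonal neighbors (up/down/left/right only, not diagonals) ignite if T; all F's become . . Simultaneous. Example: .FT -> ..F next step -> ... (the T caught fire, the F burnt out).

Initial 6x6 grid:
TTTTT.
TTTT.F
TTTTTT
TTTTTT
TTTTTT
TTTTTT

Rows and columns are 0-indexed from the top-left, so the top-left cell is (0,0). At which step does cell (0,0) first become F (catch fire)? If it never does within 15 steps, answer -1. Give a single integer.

Step 1: cell (0,0)='T' (+1 fires, +1 burnt)
Step 2: cell (0,0)='T' (+2 fires, +1 burnt)
Step 3: cell (0,0)='T' (+3 fires, +2 burnt)
Step 4: cell (0,0)='T' (+5 fires, +3 burnt)
Step 5: cell (0,0)='T' (+6 fires, +5 burnt)
Step 6: cell (0,0)='T' (+7 fires, +6 burnt)
Step 7: cell (0,0)='T' (+5 fires, +7 burnt)
Step 8: cell (0,0)='F' (+3 fires, +5 burnt)
  -> target ignites at step 8
Step 9: cell (0,0)='.' (+1 fires, +3 burnt)
Step 10: cell (0,0)='.' (+0 fires, +1 burnt)
  fire out at step 10

8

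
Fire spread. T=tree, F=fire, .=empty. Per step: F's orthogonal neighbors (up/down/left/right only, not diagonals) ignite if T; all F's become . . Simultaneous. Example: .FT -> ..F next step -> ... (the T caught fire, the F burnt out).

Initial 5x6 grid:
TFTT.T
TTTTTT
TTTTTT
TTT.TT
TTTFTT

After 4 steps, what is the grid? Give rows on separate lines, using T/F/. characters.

Step 1: 5 trees catch fire, 2 burn out
  F.FT.T
  TFTTTT
  TTTTTT
  TTT.TT
  TTF.FT
Step 2: 8 trees catch fire, 5 burn out
  ...F.T
  F.FTTT
  TFTTTT
  TTF.FT
  TF...F
Step 3: 7 trees catch fire, 8 burn out
  .....T
  ...FTT
  F.FTFT
  TF...F
  F.....
Step 4: 4 trees catch fire, 7 burn out
  .....T
  ....FT
  ...F.F
  F.....
  ......

.....T
....FT
...F.F
F.....
......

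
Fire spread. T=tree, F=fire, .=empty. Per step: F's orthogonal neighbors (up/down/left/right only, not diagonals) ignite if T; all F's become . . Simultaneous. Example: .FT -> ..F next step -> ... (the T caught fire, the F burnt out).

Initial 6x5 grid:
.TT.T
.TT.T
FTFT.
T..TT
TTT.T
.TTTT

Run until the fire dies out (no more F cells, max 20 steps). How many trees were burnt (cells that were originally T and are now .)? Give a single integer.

Step 1: +4 fires, +2 burnt (F count now 4)
Step 2: +4 fires, +4 burnt (F count now 4)
Step 3: +3 fires, +4 burnt (F count now 3)
Step 4: +3 fires, +3 burnt (F count now 3)
Step 5: +2 fires, +3 burnt (F count now 2)
Step 6: +1 fires, +2 burnt (F count now 1)
Step 7: +0 fires, +1 burnt (F count now 0)
Fire out after step 7
Initially T: 19, now '.': 28
Total burnt (originally-T cells now '.'): 17

Answer: 17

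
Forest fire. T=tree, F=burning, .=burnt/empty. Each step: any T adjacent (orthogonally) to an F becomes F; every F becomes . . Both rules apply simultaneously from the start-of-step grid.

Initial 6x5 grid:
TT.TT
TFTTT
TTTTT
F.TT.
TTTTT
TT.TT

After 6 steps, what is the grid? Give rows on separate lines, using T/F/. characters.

Step 1: 6 trees catch fire, 2 burn out
  TF.TT
  F.FTT
  FFTTT
  ..TT.
  FTTTT
  TT.TT
Step 2: 5 trees catch fire, 6 burn out
  F..TT
  ...FT
  ..FTT
  ..TT.
  .FTTT
  FT.TT
Step 3: 6 trees catch fire, 5 burn out
  ...FT
  ....F
  ...FT
  ..FT.
  ..FTT
  .F.TT
Step 4: 4 trees catch fire, 6 burn out
  ....F
  .....
  ....F
  ...F.
  ...FT
  ...TT
Step 5: 2 trees catch fire, 4 burn out
  .....
  .....
  .....
  .....
  ....F
  ...FT
Step 6: 1 trees catch fire, 2 burn out
  .....
  .....
  .....
  .....
  .....
  ....F

.....
.....
.....
.....
.....
....F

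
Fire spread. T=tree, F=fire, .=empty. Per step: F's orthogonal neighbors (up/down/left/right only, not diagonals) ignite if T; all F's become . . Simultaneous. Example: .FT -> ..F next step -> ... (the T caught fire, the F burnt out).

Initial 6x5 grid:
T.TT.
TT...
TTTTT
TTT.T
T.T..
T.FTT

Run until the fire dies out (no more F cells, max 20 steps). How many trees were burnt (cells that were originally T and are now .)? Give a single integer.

Answer: 17

Derivation:
Step 1: +2 fires, +1 burnt (F count now 2)
Step 2: +2 fires, +2 burnt (F count now 2)
Step 3: +2 fires, +2 burnt (F count now 2)
Step 4: +3 fires, +2 burnt (F count now 3)
Step 5: +4 fires, +3 burnt (F count now 4)
Step 6: +3 fires, +4 burnt (F count now 3)
Step 7: +1 fires, +3 burnt (F count now 1)
Step 8: +0 fires, +1 burnt (F count now 0)
Fire out after step 8
Initially T: 19, now '.': 28
Total burnt (originally-T cells now '.'): 17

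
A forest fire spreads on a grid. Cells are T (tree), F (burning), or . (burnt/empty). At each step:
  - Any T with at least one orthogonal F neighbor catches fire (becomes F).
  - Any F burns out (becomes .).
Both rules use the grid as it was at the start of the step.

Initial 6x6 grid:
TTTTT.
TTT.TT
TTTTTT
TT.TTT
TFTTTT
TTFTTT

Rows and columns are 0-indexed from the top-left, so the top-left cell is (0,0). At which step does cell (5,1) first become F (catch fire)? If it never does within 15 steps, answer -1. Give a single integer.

Step 1: cell (5,1)='F' (+5 fires, +2 burnt)
  -> target ignites at step 1
Step 2: cell (5,1)='.' (+5 fires, +5 burnt)
Step 3: cell (5,1)='.' (+6 fires, +5 burnt)
Step 4: cell (5,1)='.' (+6 fires, +6 burnt)
Step 5: cell (5,1)='.' (+4 fires, +6 burnt)
Step 6: cell (5,1)='.' (+3 fires, +4 burnt)
Step 7: cell (5,1)='.' (+2 fires, +3 burnt)
Step 8: cell (5,1)='.' (+0 fires, +2 burnt)
  fire out at step 8

1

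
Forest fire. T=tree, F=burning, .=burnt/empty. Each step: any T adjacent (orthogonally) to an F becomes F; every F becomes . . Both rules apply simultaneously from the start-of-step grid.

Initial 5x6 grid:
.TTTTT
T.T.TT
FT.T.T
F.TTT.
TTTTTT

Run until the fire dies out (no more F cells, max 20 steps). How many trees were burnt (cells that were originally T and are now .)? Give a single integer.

Step 1: +3 fires, +2 burnt (F count now 3)
Step 2: +1 fires, +3 burnt (F count now 1)
Step 3: +1 fires, +1 burnt (F count now 1)
Step 4: +2 fires, +1 burnt (F count now 2)
Step 5: +2 fires, +2 burnt (F count now 2)
Step 6: +3 fires, +2 burnt (F count now 3)
Step 7: +0 fires, +3 burnt (F count now 0)
Fire out after step 7
Initially T: 21, now '.': 21
Total burnt (originally-T cells now '.'): 12

Answer: 12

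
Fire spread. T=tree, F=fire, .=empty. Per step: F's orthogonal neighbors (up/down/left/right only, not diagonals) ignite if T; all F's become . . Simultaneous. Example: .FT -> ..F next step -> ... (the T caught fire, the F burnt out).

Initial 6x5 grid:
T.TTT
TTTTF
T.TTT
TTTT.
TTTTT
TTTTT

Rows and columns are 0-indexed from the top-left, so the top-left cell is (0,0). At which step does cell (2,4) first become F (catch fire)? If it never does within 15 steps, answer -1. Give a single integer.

Step 1: cell (2,4)='F' (+3 fires, +1 burnt)
  -> target ignites at step 1
Step 2: cell (2,4)='.' (+3 fires, +3 burnt)
Step 3: cell (2,4)='.' (+4 fires, +3 burnt)
Step 4: cell (2,4)='.' (+3 fires, +4 burnt)
Step 5: cell (2,4)='.' (+6 fires, +3 burnt)
Step 6: cell (2,4)='.' (+4 fires, +6 burnt)
Step 7: cell (2,4)='.' (+2 fires, +4 burnt)
Step 8: cell (2,4)='.' (+1 fires, +2 burnt)
Step 9: cell (2,4)='.' (+0 fires, +1 burnt)
  fire out at step 9

1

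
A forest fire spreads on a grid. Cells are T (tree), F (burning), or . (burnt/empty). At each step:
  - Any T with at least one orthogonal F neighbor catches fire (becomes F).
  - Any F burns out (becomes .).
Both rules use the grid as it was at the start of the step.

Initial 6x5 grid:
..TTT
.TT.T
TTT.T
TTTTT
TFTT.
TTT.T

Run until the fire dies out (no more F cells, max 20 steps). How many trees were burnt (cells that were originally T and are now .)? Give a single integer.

Answer: 21

Derivation:
Step 1: +4 fires, +1 burnt (F count now 4)
Step 2: +6 fires, +4 burnt (F count now 6)
Step 3: +4 fires, +6 burnt (F count now 4)
Step 4: +2 fires, +4 burnt (F count now 2)
Step 5: +2 fires, +2 burnt (F count now 2)
Step 6: +2 fires, +2 burnt (F count now 2)
Step 7: +1 fires, +2 burnt (F count now 1)
Step 8: +0 fires, +1 burnt (F count now 0)
Fire out after step 8
Initially T: 22, now '.': 29
Total burnt (originally-T cells now '.'): 21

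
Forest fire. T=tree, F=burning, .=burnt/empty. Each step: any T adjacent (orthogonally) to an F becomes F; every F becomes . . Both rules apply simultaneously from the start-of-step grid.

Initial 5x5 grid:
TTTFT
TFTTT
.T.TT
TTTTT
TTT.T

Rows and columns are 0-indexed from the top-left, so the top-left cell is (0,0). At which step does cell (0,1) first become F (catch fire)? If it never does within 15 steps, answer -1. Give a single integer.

Step 1: cell (0,1)='F' (+7 fires, +2 burnt)
  -> target ignites at step 1
Step 2: cell (0,1)='.' (+4 fires, +7 burnt)
Step 3: cell (0,1)='.' (+5 fires, +4 burnt)
Step 4: cell (0,1)='.' (+3 fires, +5 burnt)
Step 5: cell (0,1)='.' (+1 fires, +3 burnt)
Step 6: cell (0,1)='.' (+0 fires, +1 burnt)
  fire out at step 6

1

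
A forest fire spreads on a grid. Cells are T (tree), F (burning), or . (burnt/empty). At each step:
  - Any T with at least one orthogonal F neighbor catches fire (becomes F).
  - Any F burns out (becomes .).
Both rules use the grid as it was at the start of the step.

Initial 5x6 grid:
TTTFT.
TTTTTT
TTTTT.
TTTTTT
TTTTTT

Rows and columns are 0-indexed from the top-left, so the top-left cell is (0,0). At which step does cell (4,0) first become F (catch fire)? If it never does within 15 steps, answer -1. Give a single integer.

Step 1: cell (4,0)='T' (+3 fires, +1 burnt)
Step 2: cell (4,0)='T' (+4 fires, +3 burnt)
Step 3: cell (4,0)='T' (+6 fires, +4 burnt)
Step 4: cell (4,0)='T' (+5 fires, +6 burnt)
Step 5: cell (4,0)='T' (+5 fires, +5 burnt)
Step 6: cell (4,0)='T' (+3 fires, +5 burnt)
Step 7: cell (4,0)='F' (+1 fires, +3 burnt)
  -> target ignites at step 7
Step 8: cell (4,0)='.' (+0 fires, +1 burnt)
  fire out at step 8

7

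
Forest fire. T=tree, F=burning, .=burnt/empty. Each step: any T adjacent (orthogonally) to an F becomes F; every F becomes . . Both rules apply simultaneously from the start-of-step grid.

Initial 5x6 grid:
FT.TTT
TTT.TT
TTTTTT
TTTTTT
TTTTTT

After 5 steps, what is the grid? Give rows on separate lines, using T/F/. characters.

Step 1: 2 trees catch fire, 1 burn out
  .F.TTT
  FTT.TT
  TTTTTT
  TTTTTT
  TTTTTT
Step 2: 2 trees catch fire, 2 burn out
  ...TTT
  .FT.TT
  FTTTTT
  TTTTTT
  TTTTTT
Step 3: 3 trees catch fire, 2 burn out
  ...TTT
  ..F.TT
  .FTTTT
  FTTTTT
  TTTTTT
Step 4: 3 trees catch fire, 3 burn out
  ...TTT
  ....TT
  ..FTTT
  .FTTTT
  FTTTTT
Step 5: 3 trees catch fire, 3 burn out
  ...TTT
  ....TT
  ...FTT
  ..FTTT
  .FTTTT

...TTT
....TT
...FTT
..FTTT
.FTTTT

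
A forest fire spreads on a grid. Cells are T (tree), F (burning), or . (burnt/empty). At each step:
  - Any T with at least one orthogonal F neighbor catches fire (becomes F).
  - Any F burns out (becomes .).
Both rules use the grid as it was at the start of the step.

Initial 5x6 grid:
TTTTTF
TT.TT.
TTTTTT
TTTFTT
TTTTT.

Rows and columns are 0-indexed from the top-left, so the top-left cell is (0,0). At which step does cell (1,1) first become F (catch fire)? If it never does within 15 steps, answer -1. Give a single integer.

Step 1: cell (1,1)='T' (+5 fires, +2 burnt)
Step 2: cell (1,1)='T' (+9 fires, +5 burnt)
Step 3: cell (1,1)='T' (+5 fires, +9 burnt)
Step 4: cell (1,1)='F' (+4 fires, +5 burnt)
  -> target ignites at step 4
Step 5: cell (1,1)='.' (+2 fires, +4 burnt)
Step 6: cell (1,1)='.' (+0 fires, +2 burnt)
  fire out at step 6

4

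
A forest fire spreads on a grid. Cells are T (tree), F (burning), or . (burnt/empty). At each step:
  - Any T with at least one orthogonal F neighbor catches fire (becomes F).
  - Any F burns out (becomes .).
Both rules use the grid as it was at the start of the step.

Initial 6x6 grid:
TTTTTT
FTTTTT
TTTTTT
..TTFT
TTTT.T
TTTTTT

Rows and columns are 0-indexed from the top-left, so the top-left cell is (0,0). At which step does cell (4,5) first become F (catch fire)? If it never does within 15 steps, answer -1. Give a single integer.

Step 1: cell (4,5)='T' (+6 fires, +2 burnt)
Step 2: cell (4,5)='F' (+9 fires, +6 burnt)
  -> target ignites at step 2
Step 3: cell (4,5)='.' (+8 fires, +9 burnt)
Step 4: cell (4,5)='.' (+5 fires, +8 burnt)
Step 5: cell (4,5)='.' (+2 fires, +5 burnt)
Step 6: cell (4,5)='.' (+1 fires, +2 burnt)
Step 7: cell (4,5)='.' (+0 fires, +1 burnt)
  fire out at step 7

2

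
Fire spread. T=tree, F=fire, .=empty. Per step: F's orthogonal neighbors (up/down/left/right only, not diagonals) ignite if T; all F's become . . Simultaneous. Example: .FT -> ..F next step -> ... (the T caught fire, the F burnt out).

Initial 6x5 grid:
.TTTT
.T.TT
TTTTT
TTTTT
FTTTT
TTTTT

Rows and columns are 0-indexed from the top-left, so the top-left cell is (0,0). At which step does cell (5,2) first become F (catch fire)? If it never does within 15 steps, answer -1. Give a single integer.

Step 1: cell (5,2)='T' (+3 fires, +1 burnt)
Step 2: cell (5,2)='T' (+4 fires, +3 burnt)
Step 3: cell (5,2)='F' (+4 fires, +4 burnt)
  -> target ignites at step 3
Step 4: cell (5,2)='.' (+5 fires, +4 burnt)
Step 5: cell (5,2)='.' (+4 fires, +5 burnt)
Step 6: cell (5,2)='.' (+3 fires, +4 burnt)
Step 7: cell (5,2)='.' (+2 fires, +3 burnt)
Step 8: cell (5,2)='.' (+1 fires, +2 burnt)
Step 9: cell (5,2)='.' (+0 fires, +1 burnt)
  fire out at step 9

3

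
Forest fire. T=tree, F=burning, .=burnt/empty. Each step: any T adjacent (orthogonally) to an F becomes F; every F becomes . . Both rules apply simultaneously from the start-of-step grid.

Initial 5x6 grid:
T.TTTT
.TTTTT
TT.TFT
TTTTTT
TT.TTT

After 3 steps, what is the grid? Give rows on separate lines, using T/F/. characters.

Step 1: 4 trees catch fire, 1 burn out
  T.TTTT
  .TTTFT
  TT.F.F
  TTTTFT
  TT.TTT
Step 2: 6 trees catch fire, 4 burn out
  T.TTFT
  .TTF.F
  TT....
  TTTF.F
  TT.TFT
Step 3: 6 trees catch fire, 6 burn out
  T.TF.F
  .TF...
  TT....
  TTF...
  TT.F.F

T.TF.F
.TF...
TT....
TTF...
TT.F.F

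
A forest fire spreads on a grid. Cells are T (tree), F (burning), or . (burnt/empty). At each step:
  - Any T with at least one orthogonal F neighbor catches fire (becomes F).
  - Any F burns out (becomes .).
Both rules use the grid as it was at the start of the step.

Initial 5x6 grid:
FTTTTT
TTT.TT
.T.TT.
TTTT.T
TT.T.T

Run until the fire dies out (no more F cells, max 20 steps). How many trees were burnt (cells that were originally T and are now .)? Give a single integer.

Answer: 20

Derivation:
Step 1: +2 fires, +1 burnt (F count now 2)
Step 2: +2 fires, +2 burnt (F count now 2)
Step 3: +3 fires, +2 burnt (F count now 3)
Step 4: +2 fires, +3 burnt (F count now 2)
Step 5: +5 fires, +2 burnt (F count now 5)
Step 6: +4 fires, +5 burnt (F count now 4)
Step 7: +2 fires, +4 burnt (F count now 2)
Step 8: +0 fires, +2 burnt (F count now 0)
Fire out after step 8
Initially T: 22, now '.': 28
Total burnt (originally-T cells now '.'): 20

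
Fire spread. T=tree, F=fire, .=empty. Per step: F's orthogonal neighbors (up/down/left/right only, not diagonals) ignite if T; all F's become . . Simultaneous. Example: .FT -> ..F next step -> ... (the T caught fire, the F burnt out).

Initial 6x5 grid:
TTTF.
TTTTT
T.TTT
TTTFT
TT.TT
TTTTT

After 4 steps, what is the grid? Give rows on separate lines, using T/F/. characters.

Step 1: 6 trees catch fire, 2 burn out
  TTF..
  TTTFT
  T.TFT
  TTF.F
  TT.FT
  TTTTT
Step 2: 8 trees catch fire, 6 burn out
  TF...
  TTF.F
  T.F.F
  TF...
  TT..F
  TTTFT
Step 3: 6 trees catch fire, 8 burn out
  F....
  TF...
  T....
  F....
  TF...
  TTF.F
Step 4: 4 trees catch fire, 6 burn out
  .....
  F....
  F....
  .....
  F....
  TF...

.....
F....
F....
.....
F....
TF...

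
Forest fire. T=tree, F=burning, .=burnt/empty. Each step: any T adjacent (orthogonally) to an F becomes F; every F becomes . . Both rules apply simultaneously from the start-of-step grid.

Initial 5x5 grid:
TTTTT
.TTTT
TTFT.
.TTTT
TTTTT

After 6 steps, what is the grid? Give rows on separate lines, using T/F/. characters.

Step 1: 4 trees catch fire, 1 burn out
  TTTTT
  .TFTT
  TF.F.
  .TFTT
  TTTTT
Step 2: 7 trees catch fire, 4 burn out
  TTFTT
  .F.FT
  F....
  .F.FT
  TTFTT
Step 3: 6 trees catch fire, 7 burn out
  TF.FT
  ....F
  .....
  ....F
  TF.FT
Step 4: 4 trees catch fire, 6 burn out
  F...F
  .....
  .....
  .....
  F...F
Step 5: 0 trees catch fire, 4 burn out
  .....
  .....
  .....
  .....
  .....
Step 6: 0 trees catch fire, 0 burn out
  .....
  .....
  .....
  .....
  .....

.....
.....
.....
.....
.....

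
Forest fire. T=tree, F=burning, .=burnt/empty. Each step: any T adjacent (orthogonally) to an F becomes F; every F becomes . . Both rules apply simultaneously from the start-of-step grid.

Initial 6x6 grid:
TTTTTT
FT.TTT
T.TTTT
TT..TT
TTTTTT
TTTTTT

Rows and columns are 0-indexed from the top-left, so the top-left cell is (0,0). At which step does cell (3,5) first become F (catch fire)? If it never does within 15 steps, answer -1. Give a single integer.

Step 1: cell (3,5)='T' (+3 fires, +1 burnt)
Step 2: cell (3,5)='T' (+2 fires, +3 burnt)
Step 3: cell (3,5)='T' (+3 fires, +2 burnt)
Step 4: cell (3,5)='T' (+3 fires, +3 burnt)
Step 5: cell (3,5)='T' (+4 fires, +3 burnt)
Step 6: cell (3,5)='T' (+5 fires, +4 burnt)
Step 7: cell (3,5)='T' (+5 fires, +5 burnt)
Step 8: cell (3,5)='T' (+4 fires, +5 burnt)
Step 9: cell (3,5)='F' (+2 fires, +4 burnt)
  -> target ignites at step 9
Step 10: cell (3,5)='.' (+0 fires, +2 burnt)
  fire out at step 10

9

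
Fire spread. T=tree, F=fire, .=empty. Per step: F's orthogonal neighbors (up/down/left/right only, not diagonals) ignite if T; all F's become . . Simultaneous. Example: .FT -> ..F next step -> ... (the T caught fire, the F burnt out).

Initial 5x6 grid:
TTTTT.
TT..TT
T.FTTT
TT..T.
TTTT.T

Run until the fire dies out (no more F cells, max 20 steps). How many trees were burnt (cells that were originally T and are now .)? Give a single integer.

Answer: 20

Derivation:
Step 1: +1 fires, +1 burnt (F count now 1)
Step 2: +1 fires, +1 burnt (F count now 1)
Step 3: +3 fires, +1 burnt (F count now 3)
Step 4: +2 fires, +3 burnt (F count now 2)
Step 5: +1 fires, +2 burnt (F count now 1)
Step 6: +1 fires, +1 burnt (F count now 1)
Step 7: +1 fires, +1 burnt (F count now 1)
Step 8: +2 fires, +1 burnt (F count now 2)
Step 9: +1 fires, +2 burnt (F count now 1)
Step 10: +1 fires, +1 burnt (F count now 1)
Step 11: +1 fires, +1 burnt (F count now 1)
Step 12: +2 fires, +1 burnt (F count now 2)
Step 13: +1 fires, +2 burnt (F count now 1)
Step 14: +1 fires, +1 burnt (F count now 1)
Step 15: +1 fires, +1 burnt (F count now 1)
Step 16: +0 fires, +1 burnt (F count now 0)
Fire out after step 16
Initially T: 21, now '.': 29
Total burnt (originally-T cells now '.'): 20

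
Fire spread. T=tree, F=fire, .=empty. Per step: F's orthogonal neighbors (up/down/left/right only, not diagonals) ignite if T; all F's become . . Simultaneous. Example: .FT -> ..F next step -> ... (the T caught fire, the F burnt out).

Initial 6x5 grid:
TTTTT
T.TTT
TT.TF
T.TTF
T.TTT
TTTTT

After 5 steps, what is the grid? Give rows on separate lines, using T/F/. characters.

Step 1: 4 trees catch fire, 2 burn out
  TTTTT
  T.TTF
  TT.F.
  T.TF.
  T.TTF
  TTTTT
Step 2: 5 trees catch fire, 4 burn out
  TTTTF
  T.TF.
  TT...
  T.F..
  T.TF.
  TTTTF
Step 3: 4 trees catch fire, 5 burn out
  TTTF.
  T.F..
  TT...
  T....
  T.F..
  TTTF.
Step 4: 2 trees catch fire, 4 burn out
  TTF..
  T....
  TT...
  T....
  T....
  TTF..
Step 5: 2 trees catch fire, 2 burn out
  TF...
  T....
  TT...
  T....
  T....
  TF...

TF...
T....
TT...
T....
T....
TF...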